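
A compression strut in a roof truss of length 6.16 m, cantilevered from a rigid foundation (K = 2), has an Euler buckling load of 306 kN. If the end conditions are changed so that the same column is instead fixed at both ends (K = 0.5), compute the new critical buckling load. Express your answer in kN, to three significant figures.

P_cr ≈ 4900 kN

P_cr ∝ 1/K², so P_cr,new = P_cr,old × (K_old/K_new)² = 306 × (2/0.5)²
= 306 × 16.00 = 4900 kN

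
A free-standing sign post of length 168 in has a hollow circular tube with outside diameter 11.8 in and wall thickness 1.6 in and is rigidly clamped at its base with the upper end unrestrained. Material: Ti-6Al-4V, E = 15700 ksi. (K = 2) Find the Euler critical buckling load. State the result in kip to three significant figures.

Inner diameter d_i = 11.8 − 2×1.6 = 8.600 in
I = π(d_o⁴ − d_i⁴)/64 = π(11.8⁴ − 8.600⁴)/64 = 683.2 in⁴
Effective length L_e = K·L = 2 × 168 = 336.0 in
P_cr = π²EI / L_e² = π² × 15700×10³ × 683.2 / 336.0² = 9.377×10^5 lb

P_cr ≈ 938 kip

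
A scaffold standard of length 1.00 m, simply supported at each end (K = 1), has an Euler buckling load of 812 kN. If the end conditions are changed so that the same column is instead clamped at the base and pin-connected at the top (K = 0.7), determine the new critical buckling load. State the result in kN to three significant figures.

P_cr ≈ 1660 kN

P_cr ∝ 1/K², so P_cr,new = P_cr,old × (K_old/K_new)² = 812 × (1/0.7)²
= 812 × 2.041 = 1660 kN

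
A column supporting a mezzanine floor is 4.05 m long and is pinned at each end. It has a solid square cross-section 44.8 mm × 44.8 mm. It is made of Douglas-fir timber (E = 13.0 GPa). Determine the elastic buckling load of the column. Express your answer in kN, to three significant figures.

I = a⁴/12 = 44.8⁴/12 = 3.357×10^5 mm⁴
I = 3.357×10^5 mm⁴ = 3.357×10^-7 m⁴
Effective length L_e = K·L = 1 × 4.05 = 4.050 m
P_cr = π²EI / L_e² = π² × 13.0×10⁹ × 3.357×10^-7 / 4.050² = 2.626×10^3 N

P_cr ≈ 2.63 kN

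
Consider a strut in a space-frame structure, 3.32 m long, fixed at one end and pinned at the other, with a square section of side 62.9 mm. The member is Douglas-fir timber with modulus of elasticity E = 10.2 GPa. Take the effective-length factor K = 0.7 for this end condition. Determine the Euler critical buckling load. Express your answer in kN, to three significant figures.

I = a⁴/12 = 62.9⁴/12 = 1.304×10^6 mm⁴
I = 1.304×10^6 mm⁴ = 1.304×10^-6 m⁴
Effective length L_e = K·L = 0.7 × 3.32 = 2.324 m
P_cr = π²EI / L_e² = π² × 10.2×10⁹ × 1.304×10^-6 / 2.324² = 2.431×10^4 N

P_cr ≈ 24.3 kN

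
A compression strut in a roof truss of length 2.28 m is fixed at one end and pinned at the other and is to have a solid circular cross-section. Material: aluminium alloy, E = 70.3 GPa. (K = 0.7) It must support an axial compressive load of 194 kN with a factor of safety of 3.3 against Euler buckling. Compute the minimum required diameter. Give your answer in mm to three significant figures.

d ≈ 83.2 mm

Required P_cr = n·P = 3.3 × 194 = 640.2 kN
L_e = K·L = 0.7 × 2.28 = 1.596 m
Required I = P_cr·L_e²/(π²E) = 6.402×10^5 × 1.596² / (π² × 7.03×10^10) = 2.350×10^-6 m⁴
I_req = 2.350×10^6 mm⁴
Solid circle: I = πd⁴/64  ⇒  d = (64I/π)^(1/4) = (64×2.350×10^6/π)^(1/4) = 83.2 mm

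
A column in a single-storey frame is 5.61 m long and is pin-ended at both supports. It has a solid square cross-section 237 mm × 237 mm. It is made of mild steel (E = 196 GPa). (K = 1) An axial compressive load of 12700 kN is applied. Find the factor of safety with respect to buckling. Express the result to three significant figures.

I = a⁴/12 = 237⁴/12 = 2.629×10^8 mm⁴
I = 2.629×10^8 mm⁴ = 2.629×10^-4 m⁴
Effective length L_e = K·L = 1 × 5.61 = 5.610 m
P_cr = π²EI / L_e² = π² × 196×10⁹ × 2.629×10^-4 / 5.610² = 1.616×10^7 N
Factor of safety n = P_cr / P = 16160 / 12700 = 1.27

n ≈ 1.27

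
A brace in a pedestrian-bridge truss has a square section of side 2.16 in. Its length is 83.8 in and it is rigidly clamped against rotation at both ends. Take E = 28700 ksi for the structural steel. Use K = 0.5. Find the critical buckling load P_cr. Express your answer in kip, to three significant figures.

I = a⁴/12 = 2.16⁴/12 = 1.814 in⁴
Effective length L_e = K·L = 0.5 × 83.8 = 41.90 in
P_cr = π²EI / L_e² = π² × 28700×10³ × 1.814 / 41.90² = 2.927×10^5 lb

P_cr ≈ 293 kip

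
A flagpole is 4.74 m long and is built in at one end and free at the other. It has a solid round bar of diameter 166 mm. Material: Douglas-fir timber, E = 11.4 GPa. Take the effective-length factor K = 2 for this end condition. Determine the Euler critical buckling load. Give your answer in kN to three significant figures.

I = πd⁴/64 = π×166⁴/64 = 3.727×10^7 mm⁴
I = 3.727×10^7 mm⁴ = 3.727×10^-5 m⁴
Effective length L_e = K·L = 2 × 4.74 = 9.480 m
P_cr = π²EI / L_e² = π² × 11.4×10⁹ × 3.727×10^-5 / 9.480² = 4.666×10^4 N

P_cr ≈ 46.7 kN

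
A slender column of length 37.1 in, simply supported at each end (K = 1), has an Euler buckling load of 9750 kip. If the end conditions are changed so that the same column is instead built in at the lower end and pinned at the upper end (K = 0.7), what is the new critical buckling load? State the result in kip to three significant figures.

P_cr ∝ 1/K², so P_cr,new = P_cr,old × (K_old/K_new)² = 9750 × (1/0.7)²
= 9750 × 2.041 = 19900 kip

P_cr ≈ 19900 kip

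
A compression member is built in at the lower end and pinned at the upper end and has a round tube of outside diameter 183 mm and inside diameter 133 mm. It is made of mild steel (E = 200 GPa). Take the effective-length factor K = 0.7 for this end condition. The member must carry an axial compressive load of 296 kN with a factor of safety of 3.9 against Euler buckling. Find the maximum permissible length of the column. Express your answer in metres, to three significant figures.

L_max ≈ 11.8 m

d_o = 183 mm, d_i = 133 mm
I = π(d_o⁴ − d_i⁴)/64 = π(183⁴ − 133.0⁴)/64 = 3.969×10^7 mm⁴
I = 3.969×10^-5 m⁴
Required critical load P_cr = n·P = 3.9 × 296 = 1154 kN = 1.154×10^6 N
From P_cr = π²EI/(K·L)²:  L = (1/K)·√(π²EI/P_cr) = (1/0.7)·√(π²×2.00×10^11×3.969×10^-5/1.154×10^6)
L = 11.8 m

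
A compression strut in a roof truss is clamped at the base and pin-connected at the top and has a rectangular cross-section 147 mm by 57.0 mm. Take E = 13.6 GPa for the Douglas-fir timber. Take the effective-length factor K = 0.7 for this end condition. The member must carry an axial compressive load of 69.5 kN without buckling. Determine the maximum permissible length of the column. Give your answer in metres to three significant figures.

Buckling occurs about the weak axis: I_min = h·b³/12 with b = 57.0 mm (the shorter side).
I_min = 147×57.0³/12 = 2.269×10^6 mm⁴
I = 2.269×10^-6 m⁴
At the buckling limit P_cr = P = 6.950×10^4 N
From P_cr = π²EI/(K·L)²:  L = (1/K)·√(π²EI/P_cr) = (1/0.7)·√(π²×1.36×10^10×2.269×10^-6/6.950×10^4)
L = 2.99 m

L_max ≈ 2.99 m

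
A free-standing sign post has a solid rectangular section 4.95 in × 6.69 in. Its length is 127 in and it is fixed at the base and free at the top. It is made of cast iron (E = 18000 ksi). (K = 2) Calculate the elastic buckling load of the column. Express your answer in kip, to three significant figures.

Buckling occurs about the weak axis: I_min = h·b³/12 with b = 4.95 in (the shorter side).
I_min = 6.69×4.95³/12 = 67.62 in⁴
Effective length L_e = K·L = 2 × 127 = 254.0 in
P_cr = π²EI / L_e² = π² × 18000×10³ × 67.62 / 254.0² = 1.862×10^5 lb

P_cr ≈ 186 kip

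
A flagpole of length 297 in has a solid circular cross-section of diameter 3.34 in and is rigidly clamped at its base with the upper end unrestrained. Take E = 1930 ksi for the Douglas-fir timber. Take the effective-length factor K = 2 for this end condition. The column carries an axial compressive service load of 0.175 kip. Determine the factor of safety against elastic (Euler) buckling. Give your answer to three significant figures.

I = πd⁴/64 = π×3.34⁴/64 = 6.109 in⁴
Effective length L_e = K·L = 2 × 297 = 594.0 in
P_cr = π²EI / L_e² = π² × 1930×10³ × 6.109 / 594.0² = 329.8 lb
Factor of safety n = P_cr / P = 0.32979 / 0.175 = 1.88

n ≈ 1.88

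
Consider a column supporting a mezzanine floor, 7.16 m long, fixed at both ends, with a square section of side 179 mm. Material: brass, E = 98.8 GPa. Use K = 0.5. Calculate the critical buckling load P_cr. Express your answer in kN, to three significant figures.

P_cr ≈ 6510 kN

I = a⁴/12 = 179⁴/12 = 8.555×10^7 mm⁴
I = 8.555×10^7 mm⁴ = 8.555×10^-5 m⁴
Effective length L_e = K·L = 0.5 × 7.16 = 3.580 m
P_cr = π²EI / L_e² = π² × 98.8×10⁹ × 8.555×10^-5 / 3.580² = 6.509×10^6 N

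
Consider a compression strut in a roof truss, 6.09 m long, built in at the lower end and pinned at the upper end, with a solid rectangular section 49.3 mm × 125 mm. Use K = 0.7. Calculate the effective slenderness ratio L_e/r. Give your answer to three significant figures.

Buckling occurs about the weak axis: I_min = h·b³/12 with b = 49.3 mm (the shorter side).
I_min = 125×49.3³/12 = 1.248×10^6 mm⁴
A = 6.162×10^3 mm²;  r_min = √(I/A) = √(1.248×10^6/6.162×10^3) = 14.23 mm
L_e = K·L = 0.7 × 6.09 m = 4.263 m = 4263.0 mm
λ = L_e / r_min = 4263.0 / 14.23 = 300

λ ≈ 300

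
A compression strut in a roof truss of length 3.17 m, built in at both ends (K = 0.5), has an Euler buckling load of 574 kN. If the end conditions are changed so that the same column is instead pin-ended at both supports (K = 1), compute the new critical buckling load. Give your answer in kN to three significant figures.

P_cr ∝ 1/K², so P_cr,new = P_cr,old × (K_old/K_new)² = 574 × (0.5/1)²
= 574 × 0.2500 = 144 kN

P_cr ≈ 144 kN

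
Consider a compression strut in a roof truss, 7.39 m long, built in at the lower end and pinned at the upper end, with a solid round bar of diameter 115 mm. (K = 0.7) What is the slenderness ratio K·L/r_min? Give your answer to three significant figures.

λ ≈ 180

For a solid circle r = d/4 = 115/4 = 28.75 mm
L_e = K·L = 0.7 × 7.39 m = 5.173 m = 5173.0 mm
λ = L_e / r_min = 5173.0 / 28.75 = 180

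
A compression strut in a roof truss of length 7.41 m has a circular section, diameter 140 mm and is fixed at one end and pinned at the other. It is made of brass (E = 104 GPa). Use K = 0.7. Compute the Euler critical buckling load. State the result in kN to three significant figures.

I = πd⁴/64 = π×140⁴/64 = 1.886×10^7 mm⁴
I = 1.886×10^7 mm⁴ = 1.886×10^-5 m⁴
Effective length L_e = K·L = 0.7 × 7.41 = 5.187 m
P_cr = π²EI / L_e² = π² × 104×10⁹ × 1.886×10^-5 / 5.187² = 7.194×10^5 N

P_cr ≈ 719 kN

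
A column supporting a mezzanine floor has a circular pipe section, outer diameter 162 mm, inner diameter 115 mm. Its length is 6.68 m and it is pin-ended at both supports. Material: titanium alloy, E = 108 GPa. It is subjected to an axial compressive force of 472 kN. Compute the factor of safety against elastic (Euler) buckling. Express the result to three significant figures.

d_o = 162 mm, d_i = 115 mm
I = π(d_o⁴ − d_i⁴)/64 = π(162⁴ − 115.0⁴)/64 = 2.522×10^7 mm⁴
I = 2.522×10^7 mm⁴ = 2.522×10^-5 m⁴
Effective length L_e = K·L = 1 × 6.68 = 6.680 m
P_cr = π²EI / L_e² = π² × 108×10⁹ × 2.522×10^-5 / 6.680² = 6.025×10^5 N
Factor of safety n = P_cr / P = 602.52 / 472 = 1.28

n ≈ 1.28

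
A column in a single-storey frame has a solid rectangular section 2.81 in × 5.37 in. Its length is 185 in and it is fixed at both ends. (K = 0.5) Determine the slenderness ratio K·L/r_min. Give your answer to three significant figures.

Buckling occurs about the weak axis: I_min = h·b³/12 with b = 2.81 in (the shorter side).
I_min = 5.37×2.81³/12 = 9.929 in⁴
A = 15.09 in²;  r_min = √(I/A) = √(9.929/15.09) = 0.8112 in
L_e = K·L = 0.5 × 185 = 92.50 in
λ = L_e / r_min = 92.500 / 0.8112 = 114

λ ≈ 114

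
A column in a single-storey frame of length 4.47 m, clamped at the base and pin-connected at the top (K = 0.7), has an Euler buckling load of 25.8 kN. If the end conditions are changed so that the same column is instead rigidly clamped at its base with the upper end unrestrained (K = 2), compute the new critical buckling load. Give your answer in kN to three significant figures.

P_cr ∝ 1/K², so P_cr,new = P_cr,old × (K_old/K_new)² = 25.8 × (0.7/2)²
= 25.8 × 0.1225 = 3.16 kN

P_cr ≈ 3.16 kN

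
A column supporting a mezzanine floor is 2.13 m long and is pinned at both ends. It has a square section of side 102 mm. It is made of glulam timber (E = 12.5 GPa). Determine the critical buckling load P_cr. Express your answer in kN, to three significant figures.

I = a⁴/12 = 102⁴/12 = 9.020×10^6 mm⁴
I = 9.020×10^6 mm⁴ = 9.020×10^-6 m⁴
Effective length L_e = K·L = 1 × 2.13 = 2.130 m
P_cr = π²EI / L_e² = π² × 12.5×10⁹ × 9.020×10^-6 / 2.130² = 2.453×10^5 N

P_cr ≈ 245 kN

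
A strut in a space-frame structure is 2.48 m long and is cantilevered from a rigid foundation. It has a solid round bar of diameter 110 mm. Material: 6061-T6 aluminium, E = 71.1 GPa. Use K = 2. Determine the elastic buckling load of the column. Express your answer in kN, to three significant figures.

P_cr ≈ 205 kN

I = πd⁴/64 = π×110⁴/64 = 7.187×10^6 mm⁴
I = 7.187×10^6 mm⁴ = 7.187×10^-6 m⁴
Effective length L_e = K·L = 2 × 2.48 = 4.960 m
P_cr = π²EI / L_e² = π² × 71.1×10⁹ × 7.187×10^-6 / 4.960² = 2.050×10^5 N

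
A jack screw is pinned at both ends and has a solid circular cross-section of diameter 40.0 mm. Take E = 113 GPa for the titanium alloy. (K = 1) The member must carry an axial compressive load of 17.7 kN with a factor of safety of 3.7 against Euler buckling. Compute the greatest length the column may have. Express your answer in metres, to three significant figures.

I = πd⁴/64 = π×40.0⁴/64 = 1.257×10^5 mm⁴
I = 1.257×10^-7 m⁴
Required critical load P_cr = n·P = 3.7 × 17.7 = 65.49 kN = 6.549×10^4 N
From P_cr = π²EI/(K·L)²:  L = (1/K)·√(π²EI/P_cr) = (1/1)·√(π²×1.13×10^11×1.257×10^-7/6.549×10^4)
L = 1.46 m

L_max ≈ 1.46 m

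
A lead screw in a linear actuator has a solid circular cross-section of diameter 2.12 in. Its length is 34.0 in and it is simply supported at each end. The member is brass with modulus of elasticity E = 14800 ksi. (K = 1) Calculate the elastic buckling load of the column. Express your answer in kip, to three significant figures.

P_cr ≈ 125 kip

I = πd⁴/64 = π×2.12⁴/64 = 0.9915 in⁴
Effective length L_e = K·L = 1 × 34.0 = 34.00 in
P_cr = π²EI / L_e² = π² × 14800×10³ × 0.9915 / 34.00² = 1.253×10^5 lb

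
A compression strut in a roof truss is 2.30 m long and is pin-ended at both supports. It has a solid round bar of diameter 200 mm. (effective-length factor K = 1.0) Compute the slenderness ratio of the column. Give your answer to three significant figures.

I = πd⁴/64 = π×200⁴/64 = 7.854×10^7 mm⁴
A = 3.142×10^4 mm²;  r_min = √(I/A) = √(7.854×10^7/3.142×10^4) = 50.00 mm
L_e = K·L = 1 × 2.30 m = 2.300 m = 2300.0 mm
λ = L_e / r_min = 2300.0 / 50.00 = 46.0

λ ≈ 46.0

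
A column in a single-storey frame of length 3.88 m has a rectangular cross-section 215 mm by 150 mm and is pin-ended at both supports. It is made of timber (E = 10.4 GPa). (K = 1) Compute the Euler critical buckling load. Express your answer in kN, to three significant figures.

P_cr ≈ 412 kN

Buckling occurs about the weak axis: I_min = h·b³/12 with b = 150 mm (the shorter side).
I_min = 215×150³/12 = 6.047×10^7 mm⁴
I = 6.047×10^7 mm⁴ = 6.047×10^-5 m⁴
Effective length L_e = K·L = 1 × 3.88 = 3.880 m
P_cr = π²EI / L_e² = π² × 10.4×10⁹ × 6.047×10^-5 / 3.880² = 4.123×10^5 N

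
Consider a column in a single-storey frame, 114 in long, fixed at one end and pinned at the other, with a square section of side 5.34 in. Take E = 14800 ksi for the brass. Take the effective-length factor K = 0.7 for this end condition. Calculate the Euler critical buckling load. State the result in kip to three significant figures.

P_cr ≈ 1550 kip

I = a⁴/12 = 5.34⁴/12 = 67.76 in⁴
Effective length L_e = K·L = 0.7 × 114 = 79.80 in
P_cr = π²EI / L_e² = π² × 14800×10³ × 67.76 / 79.80² = 1.554×10^6 lb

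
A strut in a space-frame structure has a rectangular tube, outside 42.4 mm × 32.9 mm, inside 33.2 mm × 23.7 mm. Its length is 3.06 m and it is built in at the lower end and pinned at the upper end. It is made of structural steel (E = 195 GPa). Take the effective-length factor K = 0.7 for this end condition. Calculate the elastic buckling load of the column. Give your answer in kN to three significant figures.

Weak-axis I_min = (h_o·b_o³ − h_i·b_i³)/12 with b_o = 32.9, b_i = 23.70 mm (shorter outer/inner sides).
I_min = (42.4×32.9³ − 33.20×23.70³)/12 = 8.900×10^4 mm⁴
I = 8.900×10^4 mm⁴ = 8.900×10^-8 m⁴
Effective length L_e = K·L = 0.7 × 3.06 = 2.142 m
P_cr = π²EI / L_e² = π² × 195×10⁹ × 8.900×10^-8 / 2.142² = 3.733×10^4 N

P_cr ≈ 37.3 kN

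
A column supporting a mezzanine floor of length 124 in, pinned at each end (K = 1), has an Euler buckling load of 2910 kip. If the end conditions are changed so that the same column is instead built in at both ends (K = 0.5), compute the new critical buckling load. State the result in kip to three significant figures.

P_cr ≈ 11600 kip

P_cr ∝ 1/K², so P_cr,new = P_cr,old × (K_old/K_new)² = 2910 × (1/0.5)²
= 2910 × 4.000 = 11600 kip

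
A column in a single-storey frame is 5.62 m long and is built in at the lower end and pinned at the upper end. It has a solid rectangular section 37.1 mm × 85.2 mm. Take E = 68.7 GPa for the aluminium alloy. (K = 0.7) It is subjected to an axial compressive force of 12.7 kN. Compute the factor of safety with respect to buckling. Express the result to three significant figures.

n ≈ 1.25

Buckling occurs about the weak axis: I_min = h·b³/12 with b = 37.1 mm (the shorter side).
I_min = 85.2×37.1³/12 = 3.626×10^5 mm⁴
I = 3.626×10^5 mm⁴ = 3.626×10^-7 m⁴
Effective length L_e = K·L = 0.7 × 5.62 = 3.934 m
P_cr = π²EI / L_e² = π² × 68.7×10⁹ × 3.626×10^-7 / 3.934² = 1.588×10^4 N
Factor of safety n = P_cr / P = 15.884 / 12.7 = 1.25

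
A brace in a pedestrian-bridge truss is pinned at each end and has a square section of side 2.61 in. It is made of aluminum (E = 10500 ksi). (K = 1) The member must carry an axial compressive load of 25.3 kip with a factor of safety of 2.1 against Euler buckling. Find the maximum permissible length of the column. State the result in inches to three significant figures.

I = a⁴/12 = 2.61⁴/12 = 3.867 in⁴
Required critical load P_cr = n·P = 2.1 × 25.3 = 53.13 kip = 5.313×10^4 lb
From P_cr = π²EI/(K·L)²:  L = (1/K)·√(π²EI/P_cr) = (1/1)·√(π²×1.05×10^7×3.867/5.313×10^4)
L = 86.8 in

L_max ≈ 86.8 in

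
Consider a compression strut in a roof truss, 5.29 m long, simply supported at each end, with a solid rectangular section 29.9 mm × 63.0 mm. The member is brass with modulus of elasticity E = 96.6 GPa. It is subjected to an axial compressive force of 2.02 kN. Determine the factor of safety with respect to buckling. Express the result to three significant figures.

n ≈ 2.37

Buckling occurs about the weak axis: I_min = h·b³/12 with b = 29.9 mm (the shorter side).
I_min = 63.0×29.9³/12 = 1.403×10^5 mm⁴
I = 1.403×10^5 mm⁴ = 1.403×10^-7 m⁴
Effective length L_e = K·L = 1 × 5.29 = 5.290 m
P_cr = π²EI / L_e² = π² × 96.6×10⁹ × 1.403×10^-7 / 5.290² = 4.781×10^3 N
Factor of safety n = P_cr / P = 4.7812 / 2.02 = 2.37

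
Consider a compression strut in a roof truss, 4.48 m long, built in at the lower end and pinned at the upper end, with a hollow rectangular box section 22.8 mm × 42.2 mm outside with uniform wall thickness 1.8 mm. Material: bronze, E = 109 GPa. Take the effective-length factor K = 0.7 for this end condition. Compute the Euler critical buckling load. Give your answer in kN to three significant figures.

Inner dimensions: h_i = 42.2 − 2×1.8 = 38.60 mm, b_i = 22.8 − 2×1.8 = 19.20 mm
Weak-axis I_min = (h_o·b_o³ − h_i·b_i³)/12 with b_o = 22.8, b_i = 19.20 mm (shorter outer/inner sides).
I_min = (42.2×22.8³ − 38.60×19.20³)/12 = 1.891×10^4 mm⁴
I = 1.891×10^4 mm⁴ = 1.891×10^-8 m⁴
Effective length L_e = K·L = 0.7 × 4.48 = 3.136 m
P_cr = π²EI / L_e² = π² × 109×10⁹ × 1.891×10^-8 / 3.136² = 2.069×10^3 N

P_cr ≈ 2.07 kN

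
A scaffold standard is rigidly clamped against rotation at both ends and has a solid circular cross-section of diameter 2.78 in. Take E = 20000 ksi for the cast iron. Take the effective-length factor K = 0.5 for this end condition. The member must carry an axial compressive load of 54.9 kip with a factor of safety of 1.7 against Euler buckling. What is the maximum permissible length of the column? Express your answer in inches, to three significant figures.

L_max ≈ 157 in

I = πd⁴/64 = π×2.78⁴/64 = 2.932 in⁴
Required critical load P_cr = n·P = 1.7 × 54.9 = 93.33 kip = 9.333×10^4 lb
From P_cr = π²EI/(K·L)²:  L = (1/K)·√(π²EI/P_cr) = (1/0.5)·√(π²×2.00×10^7×2.932/9.333×10^4)
L = 157 in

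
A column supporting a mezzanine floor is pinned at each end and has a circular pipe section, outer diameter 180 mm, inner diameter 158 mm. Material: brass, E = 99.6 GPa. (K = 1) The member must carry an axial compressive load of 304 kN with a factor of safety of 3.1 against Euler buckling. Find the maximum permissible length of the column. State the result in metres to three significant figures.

L_max ≈ 4.67 m

d_o = 180 mm, d_i = 158 mm
I = π(d_o⁴ − d_i⁴)/64 = π(180⁴ − 158.0⁴)/64 = 2.094×10^7 mm⁴
I = 2.094×10^-5 m⁴
Required critical load P_cr = n·P = 3.1 × 304 = 942.4 kN = 9.424×10^5 N
From P_cr = π²EI/(K·L)²:  L = (1/K)·√(π²EI/P_cr) = (1/1)·√(π²×9.96×10^10×2.094×10^-5/9.424×10^5)
L = 4.67 m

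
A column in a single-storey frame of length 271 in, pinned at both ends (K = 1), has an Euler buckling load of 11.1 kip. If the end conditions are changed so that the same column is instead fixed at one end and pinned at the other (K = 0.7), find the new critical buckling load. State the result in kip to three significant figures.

P_cr ≈ 22.7 kip

P_cr ∝ 1/K², so P_cr,new = P_cr,old × (K_old/K_new)² = 11.1 × (1/0.7)²
= 11.1 × 2.041 = 22.7 kip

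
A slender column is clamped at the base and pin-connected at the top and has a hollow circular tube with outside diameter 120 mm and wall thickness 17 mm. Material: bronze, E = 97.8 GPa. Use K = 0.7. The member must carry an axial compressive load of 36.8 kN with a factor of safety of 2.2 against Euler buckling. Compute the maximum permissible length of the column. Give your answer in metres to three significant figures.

Inner diameter d_i = 120 − 2×17 = 86.00 mm
I = π(d_o⁴ − d_i⁴)/64 = π(120⁴ − 86.00⁴)/64 = 7.494×10^6 mm⁴
I = 7.494×10^-6 m⁴
Required critical load P_cr = n·P = 2.2 × 36.8 = 80.96 kN = 8.096×10^4 N
From P_cr = π²EI/(K·L)²:  L = (1/K)·√(π²EI/P_cr) = (1/0.7)·√(π²×9.78×10^10×7.494×10^-6/8.096×10^4)
L = 13.5 m

L_max ≈ 13.5 m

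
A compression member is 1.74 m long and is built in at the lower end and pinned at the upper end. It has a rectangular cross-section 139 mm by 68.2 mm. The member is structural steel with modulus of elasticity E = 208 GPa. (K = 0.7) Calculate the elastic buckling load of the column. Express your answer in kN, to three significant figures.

P_cr ≈ 5080 kN

Buckling occurs about the weak axis: I_min = h·b³/12 with b = 68.2 mm (the shorter side).
I_min = 139×68.2³/12 = 3.674×10^6 mm⁴
I = 3.674×10^6 mm⁴ = 3.674×10^-6 m⁴
Effective length L_e = K·L = 0.7 × 1.74 = 1.218 m
P_cr = π²EI / L_e² = π² × 208×10⁹ × 3.674×10^-6 / 1.218² = 5.085×10^6 N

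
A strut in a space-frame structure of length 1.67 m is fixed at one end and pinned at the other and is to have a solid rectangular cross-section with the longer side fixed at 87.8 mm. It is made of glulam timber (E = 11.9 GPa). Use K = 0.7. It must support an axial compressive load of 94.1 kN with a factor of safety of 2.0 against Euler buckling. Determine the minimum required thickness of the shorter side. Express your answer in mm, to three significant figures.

b ≈ 66.9 mm

Required P_cr = n·P = 2.0 × 94.1 = 188.2 kN
L_e = K·L = 0.7 × 1.67 = 1.169 m
Required I = P_cr·L_e²/(π²E) = 1.882×10^5 × 1.169² / (π² × 1.19×10^10) = 2.190×10^-6 m⁴
I_req = 2.190×10^6 mm⁴
Rectangle, weak axis: I_min = h·b³/12 with h = 87.8 mm fixed  ⇒  b = (12I/h)^(1/3) = 66.9 mm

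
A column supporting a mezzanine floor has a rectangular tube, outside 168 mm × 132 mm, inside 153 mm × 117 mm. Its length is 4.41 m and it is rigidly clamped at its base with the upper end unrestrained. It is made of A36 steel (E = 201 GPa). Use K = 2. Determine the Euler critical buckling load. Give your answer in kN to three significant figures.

Weak-axis I_min = (h_o·b_o³ − h_i·b_i³)/12 with b_o = 132, b_i = 117.0 mm (shorter outer/inner sides).
I_min = (168×132³ − 153.0×117.0³)/12 = 1.178×10^7 mm⁴
I = 1.178×10^7 mm⁴ = 1.178×10^-5 m⁴
Effective length L_e = K·L = 2 × 4.41 = 8.820 m
P_cr = π²EI / L_e² = π² × 201×10⁹ × 1.178×10^-5 / 8.820² = 3.004×10^5 N

P_cr ≈ 300 kN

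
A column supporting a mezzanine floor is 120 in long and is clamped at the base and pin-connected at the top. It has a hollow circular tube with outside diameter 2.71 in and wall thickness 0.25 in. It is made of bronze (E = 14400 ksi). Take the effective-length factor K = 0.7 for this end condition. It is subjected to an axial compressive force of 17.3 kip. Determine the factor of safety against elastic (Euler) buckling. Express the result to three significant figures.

n ≈ 1.72

Inner diameter d_i = 2.71 − 2×0.25 = 2.210 in
I = π(d_o⁴ − d_i⁴)/64 = π(2.71⁴ − 2.210⁴)/64 = 1.477 in⁴
Effective length L_e = K·L = 0.7 × 120 = 84.00 in
P_cr = π²EI / L_e² = π² × 14400×10³ × 1.477 / 84.00² = 2.974×10^4 lb
Factor of safety n = P_cr / P = 29.742 / 17.3 = 1.72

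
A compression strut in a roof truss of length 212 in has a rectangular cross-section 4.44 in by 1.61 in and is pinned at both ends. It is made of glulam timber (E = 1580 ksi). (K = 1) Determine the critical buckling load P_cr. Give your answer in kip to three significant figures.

P_cr ≈ 0.536 kip

Buckling occurs about the weak axis: I_min = h·b³/12 with b = 1.61 in (the shorter side).
I_min = 4.44×1.61³/12 = 1.544 in⁴
Effective length L_e = K·L = 1 × 212 = 212.0 in
P_cr = π²EI / L_e² = π² × 1580×10³ × 1.544 / 212.0² = 535.8 lb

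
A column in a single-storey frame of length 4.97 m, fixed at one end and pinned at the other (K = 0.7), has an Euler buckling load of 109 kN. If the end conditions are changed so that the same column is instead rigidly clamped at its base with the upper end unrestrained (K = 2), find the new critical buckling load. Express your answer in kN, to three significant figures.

P_cr ∝ 1/K², so P_cr,new = P_cr,old × (K_old/K_new)² = 109 × (0.7/2)²
= 109 × 0.1225 = 13.4 kN

P_cr ≈ 13.4 kN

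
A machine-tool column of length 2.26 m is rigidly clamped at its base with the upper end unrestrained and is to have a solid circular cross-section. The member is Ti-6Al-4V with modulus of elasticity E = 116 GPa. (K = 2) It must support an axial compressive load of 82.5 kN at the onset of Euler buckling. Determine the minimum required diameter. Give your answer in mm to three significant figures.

L_e = K·L = 2 × 2.26 = 4.520 m
Required I = P_cr·L_e²/(π²E) = 8.250×10^4 × 4.520² / (π² × 1.16×10^11) = 1.472×10^-6 m⁴
I_req = 1.472×10^6 mm⁴
Solid circle: I = πd⁴/64  ⇒  d = (64I/π)^(1/4) = (64×1.472×10^6/π)^(1/4) = 74.0 mm

d ≈ 74.0 mm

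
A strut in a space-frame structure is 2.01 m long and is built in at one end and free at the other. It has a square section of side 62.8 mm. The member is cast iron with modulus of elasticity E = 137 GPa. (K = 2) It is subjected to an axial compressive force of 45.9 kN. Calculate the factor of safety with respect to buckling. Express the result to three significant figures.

I = a⁴/12 = 62.8⁴/12 = 1.296×10^6 mm⁴
I = 1.296×10^6 mm⁴ = 1.296×10^-6 m⁴
Effective length L_e = K·L = 2 × 2.01 = 4.020 m
P_cr = π²EI / L_e² = π² × 137×10⁹ × 1.296×10^-6 / 4.020² = 1.084×10^5 N
Factor of safety n = P_cr / P = 108.45 / 45.9 = 2.36

n ≈ 2.36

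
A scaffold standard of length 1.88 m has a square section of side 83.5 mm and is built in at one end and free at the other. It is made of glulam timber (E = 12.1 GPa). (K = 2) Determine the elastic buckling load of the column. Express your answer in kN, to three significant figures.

I = a⁴/12 = 83.5⁴/12 = 4.051×10^6 mm⁴
I = 4.051×10^6 mm⁴ = 4.051×10^-6 m⁴
Effective length L_e = K·L = 2 × 1.88 = 3.760 m
P_cr = π²EI / L_e² = π² × 12.1×10⁹ × 4.051×10^-6 / 3.760² = 3.422×10^4 N

P_cr ≈ 34.2 kN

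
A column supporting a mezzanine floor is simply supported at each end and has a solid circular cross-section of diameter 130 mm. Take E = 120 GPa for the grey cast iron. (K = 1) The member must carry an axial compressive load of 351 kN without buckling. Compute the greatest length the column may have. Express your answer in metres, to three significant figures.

L_max ≈ 6.88 m

I = πd⁴/64 = π×130⁴/64 = 1.402×10^7 mm⁴
I = 1.402×10^-5 m⁴
At the buckling limit P_cr = P = 3.510×10^5 N
From P_cr = π²EI/(K·L)²:  L = (1/K)·√(π²EI/P_cr) = (1/1)·√(π²×1.20×10^11×1.402×10^-5/3.510×10^5)
L = 6.88 m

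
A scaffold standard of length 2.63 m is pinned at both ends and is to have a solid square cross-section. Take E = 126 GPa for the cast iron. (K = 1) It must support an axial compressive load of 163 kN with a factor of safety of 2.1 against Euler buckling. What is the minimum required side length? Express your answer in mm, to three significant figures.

a ≈ 69.1 mm

Required P_cr = n·P = 2.1 × 163 = 342.3 kN
L_e = K·L = 1 × 2.63 = 2.630 m
Required I = P_cr·L_e²/(π²E) = 3.423×10^5 × 2.630² / (π² × 1.26×10^11) = 1.904×10^-6 m⁴
I_req = 1.904×10^6 mm⁴
Solid square: I = a⁴/12  ⇒  a = (12I)^(1/4) = (12×1.904×10^6)^(1/4) = 69.1 mm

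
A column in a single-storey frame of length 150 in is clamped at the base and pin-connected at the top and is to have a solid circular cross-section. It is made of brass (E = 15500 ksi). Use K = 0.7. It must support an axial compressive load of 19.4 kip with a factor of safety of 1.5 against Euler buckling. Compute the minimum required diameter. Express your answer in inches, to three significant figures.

Required P_cr = n·P = 1.5 × 19.4 = 29.10 kip
L_e = K·L = 0.7 × 150 = 105.0 in
Required I = P_cr·L_e²/(π²E) = 2.910×10^4 × 105.0² / (π² × 1.55×10^7) = 2.097 in⁴
Solid circle: I = πd⁴/64  ⇒  d = (64I/π)^(1/4) = (64×2.097/π)^(1/4) = 2.56 in

d ≈ 2.56 in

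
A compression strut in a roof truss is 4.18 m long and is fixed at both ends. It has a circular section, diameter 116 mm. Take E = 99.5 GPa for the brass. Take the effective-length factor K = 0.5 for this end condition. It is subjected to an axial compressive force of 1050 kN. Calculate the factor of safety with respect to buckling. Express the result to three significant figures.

I = πd⁴/64 = π×116⁴/64 = 8.888×10^6 mm⁴
I = 8.888×10^6 mm⁴ = 8.888×10^-6 m⁴
Effective length L_e = K·L = 0.5 × 4.18 = 2.090 m
P_cr = π²EI / L_e² = π² × 99.5×10⁹ × 8.888×10^-6 / 2.090² = 1.998×10^6 N
Factor of safety n = P_cr / P = 1998.2 / 1050 = 1.90

n ≈ 1.90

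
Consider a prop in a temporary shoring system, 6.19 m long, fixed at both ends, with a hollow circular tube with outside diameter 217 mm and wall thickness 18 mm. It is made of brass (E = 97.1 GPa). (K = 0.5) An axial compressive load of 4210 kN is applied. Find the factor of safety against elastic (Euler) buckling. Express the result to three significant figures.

Inner diameter d_i = 217 − 2×18 = 181.0 mm
I = π(d_o⁴ − d_i⁴)/64 = π(217⁴ − 181.0⁴)/64 = 5.616×10^7 mm⁴
I = 5.616×10^7 mm⁴ = 5.616×10^-5 m⁴
Effective length L_e = K·L = 0.5 × 6.19 = 3.095 m
P_cr = π²EI / L_e² = π² × 97.1×10⁹ × 5.616×10^-5 / 3.095² = 5.619×10^6 N
Factor of safety n = P_cr / P = 5618.6 / 4210 = 1.33

n ≈ 1.33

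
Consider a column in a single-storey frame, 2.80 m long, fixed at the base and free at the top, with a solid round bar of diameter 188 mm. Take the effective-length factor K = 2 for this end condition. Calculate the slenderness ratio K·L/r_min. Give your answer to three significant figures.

λ ≈ 119

For a solid circle r = d/4 = 188/4 = 47.00 mm
L_e = K·L = 2 × 2.80 m = 5.600 m = 5600.0 mm
λ = L_e / r_min = 5600.0 / 47.00 = 119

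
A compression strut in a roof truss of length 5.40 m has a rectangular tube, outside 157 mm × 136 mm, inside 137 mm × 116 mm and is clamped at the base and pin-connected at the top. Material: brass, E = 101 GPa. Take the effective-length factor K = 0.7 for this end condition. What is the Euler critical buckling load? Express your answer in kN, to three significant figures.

P_cr ≈ 1050 kN

Weak-axis I_min = (h_o·b_o³ − h_i·b_i³)/12 with b_o = 136, b_i = 116.0 mm (shorter outer/inner sides).
I_min = (157×136³ − 137.0×116.0³)/12 = 1.509×10^7 mm⁴
I = 1.509×10^7 mm⁴ = 1.509×10^-5 m⁴
Effective length L_e = K·L = 0.7 × 5.40 = 3.780 m
P_cr = π²EI / L_e² = π² × 101×10⁹ × 1.509×10^-5 / 3.780² = 1.053×10^6 N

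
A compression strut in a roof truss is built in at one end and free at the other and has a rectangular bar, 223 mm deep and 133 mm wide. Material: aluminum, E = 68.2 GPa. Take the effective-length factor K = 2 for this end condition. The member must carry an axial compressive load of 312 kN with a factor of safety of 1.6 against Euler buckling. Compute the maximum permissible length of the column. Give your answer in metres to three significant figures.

L_max ≈ 3.84 m

Buckling occurs about the weak axis: I_min = h·b³/12 with b = 133 mm (the shorter side).
I_min = 223×133³/12 = 4.372×10^7 mm⁴
I = 4.372×10^-5 m⁴
Required critical load P_cr = n·P = 1.6 × 312 = 499.2 kN = 4.992×10^5 N
From P_cr = π²EI/(K·L)²:  L = (1/K)·√(π²EI/P_cr) = (1/2)·√(π²×6.82×10^10×4.372×10^-5/4.992×10^5)
L = 3.84 m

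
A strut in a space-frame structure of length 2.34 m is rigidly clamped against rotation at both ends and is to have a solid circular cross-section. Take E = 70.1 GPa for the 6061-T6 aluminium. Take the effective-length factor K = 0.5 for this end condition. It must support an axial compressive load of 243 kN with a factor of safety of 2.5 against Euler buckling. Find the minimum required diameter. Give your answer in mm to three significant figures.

d ≈ 70.3 mm

Required P_cr = n·P = 2.5 × 243 = 607.5 kN
L_e = K·L = 0.5 × 2.34 = 1.170 m
Required I = P_cr·L_e²/(π²E) = 6.075×10^5 × 1.170² / (π² × 7.01×10^10) = 1.202×10^-6 m⁴
I_req = 1.202×10^6 mm⁴
Solid circle: I = πd⁴/64  ⇒  d = (64I/π)^(1/4) = (64×1.202×10^6/π)^(1/4) = 70.3 mm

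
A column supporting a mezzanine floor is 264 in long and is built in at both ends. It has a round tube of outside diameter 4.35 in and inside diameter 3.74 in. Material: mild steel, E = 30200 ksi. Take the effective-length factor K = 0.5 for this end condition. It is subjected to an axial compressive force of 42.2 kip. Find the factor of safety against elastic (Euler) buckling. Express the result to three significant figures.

d_o = 4.35 in, d_i = 3.74 in
I = π(d_o⁴ − d_i⁴)/64 = π(4.35⁴ − 3.740⁴)/64 = 7.972 in⁴
Effective length L_e = K·L = 0.5 × 264 = 132.0 in
P_cr = π²EI / L_e² = π² × 30200×10³ × 7.972 / 132.0² = 1.364×10^5 lb
Factor of safety n = P_cr / P = 136.38 / 42.2 = 3.23

n ≈ 3.23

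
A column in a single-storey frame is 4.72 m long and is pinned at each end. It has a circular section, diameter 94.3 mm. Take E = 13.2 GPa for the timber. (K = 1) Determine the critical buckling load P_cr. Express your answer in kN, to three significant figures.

I = πd⁴/64 = π×94.3⁴/64 = 3.882×10^6 mm⁴
I = 3.882×10^6 mm⁴ = 3.882×10^-6 m⁴
Effective length L_e = K·L = 1 × 4.72 = 4.720 m
P_cr = π²EI / L_e² = π² × 13.2×10⁹ × 3.882×10^-6 / 4.720² = 2.270×10^4 N

P_cr ≈ 22.7 kN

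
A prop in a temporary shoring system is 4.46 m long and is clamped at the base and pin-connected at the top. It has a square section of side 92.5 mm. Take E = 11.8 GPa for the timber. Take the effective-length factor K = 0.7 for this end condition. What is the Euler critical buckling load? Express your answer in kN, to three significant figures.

I = a⁴/12 = 92.5⁴/12 = 6.101×10^6 mm⁴
I = 6.101×10^6 mm⁴ = 6.101×10^-6 m⁴
Effective length L_e = K·L = 0.7 × 4.46 = 3.122 m
P_cr = π²EI / L_e² = π² × 11.8×10⁹ × 6.101×10^-6 / 3.122² = 7.290×10^4 N

P_cr ≈ 72.9 kN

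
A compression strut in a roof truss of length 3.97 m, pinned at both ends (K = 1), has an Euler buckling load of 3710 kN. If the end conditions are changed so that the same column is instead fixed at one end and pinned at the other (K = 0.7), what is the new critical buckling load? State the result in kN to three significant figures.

P_cr ≈ 7570 kN

P_cr ∝ 1/K², so P_cr,new = P_cr,old × (K_old/K_new)² = 3710 × (1/0.7)²
= 3710 × 2.041 = 7570 kN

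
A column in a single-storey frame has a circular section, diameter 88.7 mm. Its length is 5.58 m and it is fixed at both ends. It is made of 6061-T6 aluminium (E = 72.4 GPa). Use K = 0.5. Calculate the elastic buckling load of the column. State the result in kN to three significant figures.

I = πd⁴/64 = π×88.7⁴/64 = 3.039×10^6 mm⁴
I = 3.039×10^6 mm⁴ = 3.039×10^-6 m⁴
Effective length L_e = K·L = 0.5 × 5.58 = 2.790 m
P_cr = π²EI / L_e² = π² × 72.4×10⁹ × 3.039×10^-6 / 2.790² = 2.789×10^5 N

P_cr ≈ 279 kN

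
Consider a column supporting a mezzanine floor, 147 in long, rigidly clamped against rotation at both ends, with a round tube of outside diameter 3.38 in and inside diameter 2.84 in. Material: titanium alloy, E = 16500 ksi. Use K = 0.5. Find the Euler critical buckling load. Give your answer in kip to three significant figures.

d_o = 3.38 in, d_i = 2.84 in
I = π(d_o⁴ − d_i⁴)/64 = π(3.38⁴ − 2.840⁴)/64 = 3.213 in⁴
Effective length L_e = K·L = 0.5 × 147 = 73.50 in
P_cr = π²EI / L_e² = π² × 16500×10³ × 3.213 / 73.50² = 9.687×10^4 lb

P_cr ≈ 96.9 kip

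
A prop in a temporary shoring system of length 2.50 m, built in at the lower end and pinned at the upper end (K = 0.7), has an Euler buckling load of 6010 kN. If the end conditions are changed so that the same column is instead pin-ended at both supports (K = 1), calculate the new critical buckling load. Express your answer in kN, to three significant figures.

P_cr ∝ 1/K², so P_cr,new = P_cr,old × (K_old/K_new)² = 6010 × (0.7/1)²
= 6010 × 0.4900 = 2940 kN

P_cr ≈ 2940 kN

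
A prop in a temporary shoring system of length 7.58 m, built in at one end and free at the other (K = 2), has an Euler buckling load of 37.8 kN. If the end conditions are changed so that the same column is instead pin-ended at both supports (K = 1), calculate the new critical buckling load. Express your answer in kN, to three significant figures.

P_cr ∝ 1/K², so P_cr,new = P_cr,old × (K_old/K_new)² = 37.8 × (2/1)²
= 37.8 × 4.000 = 151 kN

P_cr ≈ 151 kN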